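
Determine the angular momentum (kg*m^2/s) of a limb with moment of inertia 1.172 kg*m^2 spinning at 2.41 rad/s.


L = I * omega
L = 1.172 * 2.41
L = 2.8245


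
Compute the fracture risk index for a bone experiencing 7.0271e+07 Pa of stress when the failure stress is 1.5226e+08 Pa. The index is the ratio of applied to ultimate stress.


FRI = applied / ultimate
FRI = 7.0271e+07 / 1.5226e+08
FRI = 0.4615


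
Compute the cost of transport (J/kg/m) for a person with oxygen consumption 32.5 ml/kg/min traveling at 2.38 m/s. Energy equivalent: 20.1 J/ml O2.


Power per kg = VO2 * 20.1 / 60
Power per kg = 32.5 * 20.1 / 60 = 10.8875 W/kg
Cost = power_per_kg / speed
Cost = 10.8875 / 2.38
Cost = 4.5746


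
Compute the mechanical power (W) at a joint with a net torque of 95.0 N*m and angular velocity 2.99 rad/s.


P = M * omega
P = 95.0 * 2.99
P = 284.0500


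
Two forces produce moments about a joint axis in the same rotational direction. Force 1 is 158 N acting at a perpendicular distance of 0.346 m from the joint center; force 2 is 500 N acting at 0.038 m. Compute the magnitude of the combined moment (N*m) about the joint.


M = F1 * d1 + F2 * d2
M = 158 * 0.346 + 500 * 0.038
M = 54.6680 + 19.0000
M = 73.6680


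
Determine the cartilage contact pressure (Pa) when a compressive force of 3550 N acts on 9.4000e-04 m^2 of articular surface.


P = F / A
P = 3550 / 9.4000e-04
P = 3.7766e+06


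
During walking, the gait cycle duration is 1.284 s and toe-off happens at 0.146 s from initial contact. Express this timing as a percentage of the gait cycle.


pct = (event_time / cycle_time) * 100
pct = (0.146 / 1.284) * 100
ratio = 0.1137
pct = 11.3707


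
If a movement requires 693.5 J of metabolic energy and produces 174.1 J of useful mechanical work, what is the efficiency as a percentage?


eta = (W_mech / E_meta) * 100
eta = (174.1 / 693.5) * 100
ratio = 0.2510
eta = 25.1045


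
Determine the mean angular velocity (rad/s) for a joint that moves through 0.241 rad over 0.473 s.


omega = delta_theta / delta_t
omega = 0.241 / 0.473
omega = 0.5095


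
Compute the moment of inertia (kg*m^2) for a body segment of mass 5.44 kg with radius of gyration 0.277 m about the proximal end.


I = m * k^2
I = 5.44 * 0.277^2
k^2 = 0.0767
I = 0.4174


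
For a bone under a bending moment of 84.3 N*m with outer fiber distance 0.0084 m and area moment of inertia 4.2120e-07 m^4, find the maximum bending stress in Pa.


sigma = M * c / I
sigma = 84.3 * 0.0084 / 4.2120e-07
M * c = 0.7081
sigma = 1.6812e+06


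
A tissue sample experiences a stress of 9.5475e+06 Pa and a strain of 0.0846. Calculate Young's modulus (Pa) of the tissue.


E = stress / strain
E = 9.5475e+06 / 0.0846
E = 1.1285e+08


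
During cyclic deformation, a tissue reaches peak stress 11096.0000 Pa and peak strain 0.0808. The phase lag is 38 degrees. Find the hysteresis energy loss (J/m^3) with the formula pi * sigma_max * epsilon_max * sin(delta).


E_loss = pi * sigma_max * epsilon_max * sin(delta)
delta = 38 deg = 0.6632 rad
sin(delta) = 0.6157
E_loss = pi * 11096.0000 * 0.0808 * 0.6157
E_loss = 1734.0821


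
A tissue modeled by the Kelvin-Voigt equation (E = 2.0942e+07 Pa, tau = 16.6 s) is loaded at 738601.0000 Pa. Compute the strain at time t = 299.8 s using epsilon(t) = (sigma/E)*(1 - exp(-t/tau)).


epsilon(t) = (sigma/E) * (1 - exp(-t/tau))
sigma/E = 738601.0000 / 2.0942e+07 = 0.0353
exp(-t/tau) = exp(-299.8 / 16.6) = 1.4340e-08
epsilon = 0.0353 * (1 - 1.4340e-08)
epsilon = 0.0353


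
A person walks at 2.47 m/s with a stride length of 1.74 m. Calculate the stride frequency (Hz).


f = v / stride_length
f = 2.47 / 1.74
f = 1.4195


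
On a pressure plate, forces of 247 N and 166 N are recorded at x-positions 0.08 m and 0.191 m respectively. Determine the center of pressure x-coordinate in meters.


COP_x = (F1*x1 + F2*x2) / (F1 + F2)
COP_x = (247*0.08 + 166*0.191) / (247 + 166)
Numerator = 51.4660
Denominator = 413
COP_x = 0.1246


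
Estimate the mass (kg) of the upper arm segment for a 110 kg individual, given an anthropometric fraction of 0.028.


m_segment = body_mass * fraction
m_segment = 110 * 0.028
m_segment = 3.0800


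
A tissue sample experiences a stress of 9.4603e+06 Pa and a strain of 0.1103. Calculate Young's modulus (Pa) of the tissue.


E = stress / strain
E = 9.4603e+06 / 0.1103
E = 8.5769e+07


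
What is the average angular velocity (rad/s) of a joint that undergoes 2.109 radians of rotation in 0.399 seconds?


omega = delta_theta / delta_t
omega = 2.109 / 0.399
omega = 5.2857


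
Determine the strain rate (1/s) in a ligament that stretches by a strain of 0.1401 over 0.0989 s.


strain_rate = delta_strain / delta_t
strain_rate = 0.1401 / 0.0989
strain_rate = 1.4166


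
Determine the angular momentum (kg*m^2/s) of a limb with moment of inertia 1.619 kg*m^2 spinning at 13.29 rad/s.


L = I * omega
L = 1.619 * 13.29
L = 21.5165


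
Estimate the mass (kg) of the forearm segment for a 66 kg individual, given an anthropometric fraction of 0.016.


m_segment = body_mass * fraction
m_segment = 66 * 0.016
m_segment = 1.0560


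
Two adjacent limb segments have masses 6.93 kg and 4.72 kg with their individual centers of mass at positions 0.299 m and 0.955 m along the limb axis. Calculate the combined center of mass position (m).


COM = (m1*x1 + m2*x2) / (m1 + m2)
COM = (6.93*0.299 + 4.72*0.955) / (6.93 + 4.72)
Numerator = 6.5797
Denominator = 11.6500
COM = 0.5648


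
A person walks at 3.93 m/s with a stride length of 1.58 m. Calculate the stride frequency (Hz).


f = v / stride_length
f = 3.93 / 1.58
f = 2.4873


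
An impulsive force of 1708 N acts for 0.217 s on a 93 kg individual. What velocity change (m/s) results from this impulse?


J = F * dt = 1708 * 0.217 = 370.6360 N*s
delta_v = J / m
delta_v = 370.6360 / 93
delta_v = 3.9853


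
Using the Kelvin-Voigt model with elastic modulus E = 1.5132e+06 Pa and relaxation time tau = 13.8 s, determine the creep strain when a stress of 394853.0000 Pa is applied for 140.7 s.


epsilon(t) = (sigma/E) * (1 - exp(-t/tau))
sigma/E = 394853.0000 / 1.5132e+06 = 0.2609
exp(-t/tau) = exp(-140.7 / 13.8) = 3.7332e-05
epsilon = 0.2609 * (1 - 3.7332e-05)
epsilon = 0.2609


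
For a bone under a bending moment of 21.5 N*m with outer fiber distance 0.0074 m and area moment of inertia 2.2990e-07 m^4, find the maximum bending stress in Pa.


sigma = M * c / I
sigma = 21.5 * 0.0074 / 2.2990e-07
M * c = 0.1591
sigma = 692040.0174


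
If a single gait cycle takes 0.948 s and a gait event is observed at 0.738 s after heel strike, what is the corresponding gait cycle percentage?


pct = (event_time / cycle_time) * 100
pct = (0.738 / 0.948) * 100
ratio = 0.7785
pct = 77.8481


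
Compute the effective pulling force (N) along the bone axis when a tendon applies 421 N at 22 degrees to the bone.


F_eff = F_tendon * cos(theta)
theta = 22 deg = 0.3840 rad
cos(theta) = 0.9272
F_eff = 421 * 0.9272
F_eff = 390.3444


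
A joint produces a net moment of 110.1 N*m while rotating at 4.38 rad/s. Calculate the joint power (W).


P = M * omega
P = 110.1 * 4.38
P = 482.2380


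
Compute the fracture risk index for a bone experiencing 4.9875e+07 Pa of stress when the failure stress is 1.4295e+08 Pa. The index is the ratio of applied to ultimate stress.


FRI = applied / ultimate
FRI = 4.9875e+07 / 1.4295e+08
FRI = 0.3489


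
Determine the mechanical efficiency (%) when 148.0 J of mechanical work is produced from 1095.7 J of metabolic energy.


eta = (W_mech / E_meta) * 100
eta = (148.0 / 1095.7) * 100
ratio = 0.1351
eta = 13.5073


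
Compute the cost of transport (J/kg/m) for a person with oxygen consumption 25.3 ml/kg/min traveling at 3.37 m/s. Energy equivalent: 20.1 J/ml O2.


Power per kg = VO2 * 20.1 / 60
Power per kg = 25.3 * 20.1 / 60 = 8.4755 W/kg
Cost = power_per_kg / speed
Cost = 8.4755 / 3.37
Cost = 2.5150


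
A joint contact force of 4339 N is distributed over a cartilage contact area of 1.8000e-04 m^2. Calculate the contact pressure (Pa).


P = F / A
P = 4339 / 1.8000e-04
P = 2.4106e+07


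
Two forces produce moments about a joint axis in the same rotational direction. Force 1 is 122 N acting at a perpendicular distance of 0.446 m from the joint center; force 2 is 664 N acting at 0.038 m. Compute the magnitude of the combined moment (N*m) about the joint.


M = F1 * d1 + F2 * d2
M = 122 * 0.446 + 664 * 0.038
M = 54.4120 + 25.2320
M = 79.6440


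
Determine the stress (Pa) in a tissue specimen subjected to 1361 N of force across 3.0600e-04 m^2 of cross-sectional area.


stress = F / A
stress = 1361 / 3.0600e-04
stress = 4.4477e+06


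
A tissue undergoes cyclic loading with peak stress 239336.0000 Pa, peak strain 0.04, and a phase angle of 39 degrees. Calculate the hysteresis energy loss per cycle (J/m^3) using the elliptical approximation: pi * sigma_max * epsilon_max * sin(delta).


E_loss = pi * sigma_max * epsilon_max * sin(delta)
delta = 39 deg = 0.6807 rad
sin(delta) = 0.6293
E_loss = pi * 239336.0000 * 0.04 * 0.6293
E_loss = 18927.3449


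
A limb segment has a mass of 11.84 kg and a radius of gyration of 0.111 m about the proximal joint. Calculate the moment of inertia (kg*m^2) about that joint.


I = m * k^2
I = 11.84 * 0.111^2
k^2 = 0.0123
I = 0.1459


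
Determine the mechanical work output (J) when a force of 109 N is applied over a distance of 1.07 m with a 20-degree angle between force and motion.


W = F * d * cos(theta)
theta = 20 deg = 0.3491 rad
cos(theta) = 0.9397
W = 109 * 1.07 * 0.9397
W = 109.5964


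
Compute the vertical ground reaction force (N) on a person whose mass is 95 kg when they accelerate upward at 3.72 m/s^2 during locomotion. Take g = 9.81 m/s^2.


GRF = m * (g + a)
GRF = 95 * (9.81 + 3.72)
GRF = 95 * 13.5300
GRF = 1285.3500


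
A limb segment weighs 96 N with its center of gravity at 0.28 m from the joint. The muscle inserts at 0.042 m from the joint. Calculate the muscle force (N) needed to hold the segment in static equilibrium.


F_muscle = W * d_load / d_muscle
F_muscle = 96 * 0.28 / 0.042
Numerator = 26.8800
F_muscle = 640.0000


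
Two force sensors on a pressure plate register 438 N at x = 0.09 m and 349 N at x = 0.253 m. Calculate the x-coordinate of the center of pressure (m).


COP_x = (F1*x1 + F2*x2) / (F1 + F2)
COP_x = (438*0.09 + 349*0.253) / (438 + 349)
Numerator = 127.7170
Denominator = 787
COP_x = 0.1623


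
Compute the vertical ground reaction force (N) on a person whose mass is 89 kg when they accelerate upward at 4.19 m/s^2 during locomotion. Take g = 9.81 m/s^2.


GRF = m * (g + a)
GRF = 89 * (9.81 + 4.19)
GRF = 89 * 14.0000
GRF = 1246.0000


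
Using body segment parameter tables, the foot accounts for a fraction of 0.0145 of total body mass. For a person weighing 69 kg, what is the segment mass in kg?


m_segment = body_mass * fraction
m_segment = 69 * 0.0145
m_segment = 1.0005


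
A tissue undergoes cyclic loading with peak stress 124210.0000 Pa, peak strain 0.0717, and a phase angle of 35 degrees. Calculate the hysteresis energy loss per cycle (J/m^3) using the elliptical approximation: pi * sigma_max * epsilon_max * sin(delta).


E_loss = pi * sigma_max * epsilon_max * sin(delta)
delta = 35 deg = 0.6109 rad
sin(delta) = 0.5736
E_loss = pi * 124210.0000 * 0.0717 * 0.5736
E_loss = 16047.8513


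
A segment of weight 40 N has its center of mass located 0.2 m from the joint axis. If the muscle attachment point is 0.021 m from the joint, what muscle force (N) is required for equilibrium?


F_muscle = W * d_load / d_muscle
F_muscle = 40 * 0.2 / 0.021
Numerator = 8.0000
F_muscle = 380.9524


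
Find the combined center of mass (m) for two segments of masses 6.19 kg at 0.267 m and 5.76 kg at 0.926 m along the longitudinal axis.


COM = (m1*x1 + m2*x2) / (m1 + m2)
COM = (6.19*0.267 + 5.76*0.926) / (6.19 + 5.76)
Numerator = 6.9865
Denominator = 11.9500
COM = 0.5846


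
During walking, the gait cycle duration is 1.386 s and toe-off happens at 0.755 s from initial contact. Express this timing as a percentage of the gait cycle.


pct = (event_time / cycle_time) * 100
pct = (0.755 / 1.386) * 100
ratio = 0.5447
pct = 54.4733


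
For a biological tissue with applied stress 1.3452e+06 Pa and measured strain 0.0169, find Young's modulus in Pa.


E = stress / strain
E = 1.3452e+06 / 0.0169
E = 7.9598e+07


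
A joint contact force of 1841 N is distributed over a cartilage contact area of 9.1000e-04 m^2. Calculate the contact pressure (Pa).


P = F / A
P = 1841 / 9.1000e-04
P = 2.0231e+06


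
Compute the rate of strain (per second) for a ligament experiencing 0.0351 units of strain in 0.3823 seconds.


strain_rate = delta_strain / delta_t
strain_rate = 0.0351 / 0.3823
strain_rate = 0.0918


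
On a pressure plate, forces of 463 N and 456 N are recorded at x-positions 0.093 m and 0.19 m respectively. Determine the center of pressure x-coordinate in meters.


COP_x = (F1*x1 + F2*x2) / (F1 + F2)
COP_x = (463*0.093 + 456*0.19) / (463 + 456)
Numerator = 129.6990
Denominator = 919
COP_x = 0.1411


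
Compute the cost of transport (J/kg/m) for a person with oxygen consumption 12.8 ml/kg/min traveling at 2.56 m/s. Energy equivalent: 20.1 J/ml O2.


Power per kg = VO2 * 20.1 / 60
Power per kg = 12.8 * 20.1 / 60 = 4.2880 W/kg
Cost = power_per_kg / speed
Cost = 4.2880 / 2.56
Cost = 1.6750


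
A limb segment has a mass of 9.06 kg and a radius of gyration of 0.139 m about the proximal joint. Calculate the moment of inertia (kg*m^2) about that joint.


I = m * k^2
I = 9.06 * 0.139^2
k^2 = 0.0193
I = 0.1750


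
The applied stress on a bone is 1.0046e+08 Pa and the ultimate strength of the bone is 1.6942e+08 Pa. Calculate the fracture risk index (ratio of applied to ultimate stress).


FRI = applied / ultimate
FRI = 1.0046e+08 / 1.6942e+08
FRI = 0.5930


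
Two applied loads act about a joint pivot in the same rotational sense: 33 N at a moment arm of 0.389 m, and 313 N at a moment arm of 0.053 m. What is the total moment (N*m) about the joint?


M = F1 * d1 + F2 * d2
M = 33 * 0.389 + 313 * 0.053
M = 12.8370 + 16.5890
M = 29.4260


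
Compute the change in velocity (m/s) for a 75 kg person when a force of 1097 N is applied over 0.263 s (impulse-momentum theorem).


J = F * dt = 1097 * 0.263 = 288.5110 N*s
delta_v = J / m
delta_v = 288.5110 / 75
delta_v = 3.8468


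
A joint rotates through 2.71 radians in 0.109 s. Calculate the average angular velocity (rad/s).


omega = delta_theta / delta_t
omega = 2.71 / 0.109
omega = 24.8624


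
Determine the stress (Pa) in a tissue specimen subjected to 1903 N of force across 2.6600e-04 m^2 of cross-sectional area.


stress = F / A
stress = 1903 / 2.6600e-04
stress = 7.1541e+06


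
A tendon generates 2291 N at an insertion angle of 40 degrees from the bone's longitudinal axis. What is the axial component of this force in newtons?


F_eff = F_tendon * cos(theta)
theta = 40 deg = 0.6981 rad
cos(theta) = 0.7660
F_eff = 2291 * 0.7660
F_eff = 1755.0078


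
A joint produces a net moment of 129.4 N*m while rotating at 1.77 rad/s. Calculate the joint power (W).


P = M * omega
P = 129.4 * 1.77
P = 229.0380


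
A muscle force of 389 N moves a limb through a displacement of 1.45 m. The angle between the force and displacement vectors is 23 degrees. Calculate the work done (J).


W = F * d * cos(theta)
theta = 23 deg = 0.4014 rad
cos(theta) = 0.9205
W = 389 * 1.45 * 0.9205
W = 519.2108


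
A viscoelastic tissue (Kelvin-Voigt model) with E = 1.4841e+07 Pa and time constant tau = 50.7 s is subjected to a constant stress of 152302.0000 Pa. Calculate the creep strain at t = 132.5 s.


epsilon(t) = (sigma/E) * (1 - exp(-t/tau))
sigma/E = 152302.0000 / 1.4841e+07 = 0.0103
exp(-t/tau) = exp(-132.5 / 50.7) = 0.0733
epsilon = 0.0103 * (1 - 0.0733)
epsilon = 0.0095


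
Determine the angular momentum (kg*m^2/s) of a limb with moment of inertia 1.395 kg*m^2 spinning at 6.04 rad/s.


L = I * omega
L = 1.395 * 6.04
L = 8.4258


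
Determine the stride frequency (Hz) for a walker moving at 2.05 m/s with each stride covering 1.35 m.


f = v / stride_length
f = 2.05 / 1.35
f = 1.5185


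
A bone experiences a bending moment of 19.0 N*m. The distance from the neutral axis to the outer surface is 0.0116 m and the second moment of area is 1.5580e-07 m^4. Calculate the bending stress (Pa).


sigma = M * c / I
sigma = 19.0 * 0.0116 / 1.5580e-07
M * c = 0.2204
sigma = 1.4146e+06


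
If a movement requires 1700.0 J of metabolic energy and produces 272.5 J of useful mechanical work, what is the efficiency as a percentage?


eta = (W_mech / E_meta) * 100
eta = (272.5 / 1700.0) * 100
ratio = 0.1603
eta = 16.0294


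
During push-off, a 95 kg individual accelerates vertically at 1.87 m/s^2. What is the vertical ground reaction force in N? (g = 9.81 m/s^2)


GRF = m * (g + a)
GRF = 95 * (9.81 + 1.87)
GRF = 95 * 11.6800
GRF = 1109.6000


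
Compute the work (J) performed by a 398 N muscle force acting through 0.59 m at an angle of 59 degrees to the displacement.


W = F * d * cos(theta)
theta = 59 deg = 1.0297 rad
cos(theta) = 0.5150
W = 398 * 0.59 * 0.5150
W = 120.9412


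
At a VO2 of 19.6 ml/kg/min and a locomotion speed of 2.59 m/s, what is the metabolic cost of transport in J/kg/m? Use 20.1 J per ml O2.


Power per kg = VO2 * 20.1 / 60
Power per kg = 19.6 * 20.1 / 60 = 6.5660 W/kg
Cost = power_per_kg / speed
Cost = 6.5660 / 2.59
Cost = 2.5351


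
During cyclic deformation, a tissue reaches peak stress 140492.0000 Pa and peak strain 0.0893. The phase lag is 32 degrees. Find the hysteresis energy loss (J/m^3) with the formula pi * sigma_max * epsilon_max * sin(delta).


E_loss = pi * sigma_max * epsilon_max * sin(delta)
delta = 32 deg = 0.5585 rad
sin(delta) = 0.5299
E_loss = pi * 140492.0000 * 0.0893 * 0.5299
E_loss = 20886.3540


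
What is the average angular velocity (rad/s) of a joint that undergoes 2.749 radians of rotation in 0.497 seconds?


omega = delta_theta / delta_t
omega = 2.749 / 0.497
omega = 5.5312


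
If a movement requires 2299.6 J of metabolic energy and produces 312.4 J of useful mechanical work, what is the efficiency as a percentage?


eta = (W_mech / E_meta) * 100
eta = (312.4 / 2299.6) * 100
ratio = 0.1358
eta = 13.5850


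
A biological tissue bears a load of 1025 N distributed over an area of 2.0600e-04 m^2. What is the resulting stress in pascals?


stress = F / A
stress = 1025 / 2.0600e-04
stress = 4.9757e+06


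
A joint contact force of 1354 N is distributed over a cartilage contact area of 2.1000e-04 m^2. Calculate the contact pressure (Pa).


P = F / A
P = 1354 / 2.1000e-04
P = 6.4476e+06


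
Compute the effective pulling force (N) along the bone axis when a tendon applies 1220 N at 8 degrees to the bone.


F_eff = F_tendon * cos(theta)
theta = 8 deg = 0.1396 rad
cos(theta) = 0.9903
F_eff = 1220 * 0.9903
F_eff = 1208.1270


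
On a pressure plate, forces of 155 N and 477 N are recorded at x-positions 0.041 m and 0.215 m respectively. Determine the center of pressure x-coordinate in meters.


COP_x = (F1*x1 + F2*x2) / (F1 + F2)
COP_x = (155*0.041 + 477*0.215) / (155 + 477)
Numerator = 108.9100
Denominator = 632
COP_x = 0.1723


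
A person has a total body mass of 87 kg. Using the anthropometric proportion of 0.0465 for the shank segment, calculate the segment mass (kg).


m_segment = body_mass * fraction
m_segment = 87 * 0.0465
m_segment = 4.0455


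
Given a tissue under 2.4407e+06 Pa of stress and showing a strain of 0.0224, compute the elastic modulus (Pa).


E = stress / strain
E = 2.4407e+06 / 0.0224
E = 1.0896e+08


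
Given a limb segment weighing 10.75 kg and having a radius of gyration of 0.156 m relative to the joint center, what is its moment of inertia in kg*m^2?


I = m * k^2
I = 10.75 * 0.156^2
k^2 = 0.0243
I = 0.2616


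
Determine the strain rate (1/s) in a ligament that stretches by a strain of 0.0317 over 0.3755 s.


strain_rate = delta_strain / delta_t
strain_rate = 0.0317 / 0.3755
strain_rate = 0.0844


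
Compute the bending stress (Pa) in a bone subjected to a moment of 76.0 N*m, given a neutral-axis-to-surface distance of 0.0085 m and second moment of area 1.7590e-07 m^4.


sigma = M * c / I
sigma = 76.0 * 0.0085 / 1.7590e-07
M * c = 0.6460
sigma = 3.6725e+06


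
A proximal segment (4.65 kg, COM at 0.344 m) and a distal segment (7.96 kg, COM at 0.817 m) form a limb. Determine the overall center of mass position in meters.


COM = (m1*x1 + m2*x2) / (m1 + m2)
COM = (4.65*0.344 + 7.96*0.817) / (4.65 + 7.96)
Numerator = 8.1029
Denominator = 12.6100
COM = 0.6426


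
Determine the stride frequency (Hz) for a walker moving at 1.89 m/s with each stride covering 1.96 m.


f = v / stride_length
f = 1.89 / 1.96
f = 0.9643


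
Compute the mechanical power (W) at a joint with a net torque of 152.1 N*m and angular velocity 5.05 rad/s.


P = M * omega
P = 152.1 * 5.05
P = 768.1050


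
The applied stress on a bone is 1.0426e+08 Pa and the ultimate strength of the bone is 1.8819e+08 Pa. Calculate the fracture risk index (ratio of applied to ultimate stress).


FRI = applied / ultimate
FRI = 1.0426e+08 / 1.8819e+08
FRI = 0.5540


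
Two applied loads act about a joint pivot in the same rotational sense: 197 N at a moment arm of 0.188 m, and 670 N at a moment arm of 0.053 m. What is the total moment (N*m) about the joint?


M = F1 * d1 + F2 * d2
M = 197 * 0.188 + 670 * 0.053
M = 37.0360 + 35.5100
M = 72.5460


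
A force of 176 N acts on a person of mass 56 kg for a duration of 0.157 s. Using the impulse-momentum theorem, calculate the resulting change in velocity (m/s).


J = F * dt = 176 * 0.157 = 27.6320 N*s
delta_v = J / m
delta_v = 27.6320 / 56
delta_v = 0.4934


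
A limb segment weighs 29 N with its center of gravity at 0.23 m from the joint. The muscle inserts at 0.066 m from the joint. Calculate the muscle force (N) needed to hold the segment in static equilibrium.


F_muscle = W * d_load / d_muscle
F_muscle = 29 * 0.23 / 0.066
Numerator = 6.6700
F_muscle = 101.0606


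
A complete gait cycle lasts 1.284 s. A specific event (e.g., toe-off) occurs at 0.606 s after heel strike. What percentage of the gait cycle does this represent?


pct = (event_time / cycle_time) * 100
pct = (0.606 / 1.284) * 100
ratio = 0.4720
pct = 47.1963


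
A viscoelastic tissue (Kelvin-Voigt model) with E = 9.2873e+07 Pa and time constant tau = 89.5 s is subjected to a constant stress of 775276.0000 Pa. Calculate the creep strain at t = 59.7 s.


epsilon(t) = (sigma/E) * (1 - exp(-t/tau))
sigma/E = 775276.0000 / 9.2873e+07 = 0.0083
exp(-t/tau) = exp(-59.7 / 89.5) = 0.5132
epsilon = 0.0083 * (1 - 0.5132)
epsilon = 0.0041


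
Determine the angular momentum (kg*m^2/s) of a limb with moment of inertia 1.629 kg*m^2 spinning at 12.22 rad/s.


L = I * omega
L = 1.629 * 12.22
L = 19.9064


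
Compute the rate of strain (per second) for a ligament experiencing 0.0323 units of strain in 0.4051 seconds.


strain_rate = delta_strain / delta_t
strain_rate = 0.0323 / 0.4051
strain_rate = 0.0797


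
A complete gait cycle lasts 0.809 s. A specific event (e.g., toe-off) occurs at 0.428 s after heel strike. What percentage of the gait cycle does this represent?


pct = (event_time / cycle_time) * 100
pct = (0.428 / 0.809) * 100
ratio = 0.5290
pct = 52.9048


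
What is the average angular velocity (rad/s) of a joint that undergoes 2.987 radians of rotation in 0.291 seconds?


omega = delta_theta / delta_t
omega = 2.987 / 0.291
omega = 10.2646


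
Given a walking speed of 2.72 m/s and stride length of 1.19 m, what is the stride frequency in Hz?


f = v / stride_length
f = 2.72 / 1.19
f = 2.2857


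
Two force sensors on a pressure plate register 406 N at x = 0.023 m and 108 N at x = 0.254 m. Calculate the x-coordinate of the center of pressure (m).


COP_x = (F1*x1 + F2*x2) / (F1 + F2)
COP_x = (406*0.023 + 108*0.254) / (406 + 108)
Numerator = 36.7700
Denominator = 514
COP_x = 0.0715


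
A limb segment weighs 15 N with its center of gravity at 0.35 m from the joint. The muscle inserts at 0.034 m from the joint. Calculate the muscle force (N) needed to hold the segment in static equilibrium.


F_muscle = W * d_load / d_muscle
F_muscle = 15 * 0.35 / 0.034
Numerator = 5.2500
F_muscle = 154.4118


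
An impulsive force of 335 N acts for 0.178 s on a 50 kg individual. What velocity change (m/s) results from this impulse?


J = F * dt = 335 * 0.178 = 59.6300 N*s
delta_v = J / m
delta_v = 59.6300 / 50
delta_v = 1.1926


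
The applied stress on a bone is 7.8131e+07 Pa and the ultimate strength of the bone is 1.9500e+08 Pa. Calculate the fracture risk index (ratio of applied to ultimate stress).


FRI = applied / ultimate
FRI = 7.8131e+07 / 1.9500e+08
FRI = 0.4007


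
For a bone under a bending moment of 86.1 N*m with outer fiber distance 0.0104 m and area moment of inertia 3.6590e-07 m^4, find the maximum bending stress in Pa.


sigma = M * c / I
sigma = 86.1 * 0.0104 / 3.6590e-07
M * c = 0.8954
sigma = 2.4472e+06


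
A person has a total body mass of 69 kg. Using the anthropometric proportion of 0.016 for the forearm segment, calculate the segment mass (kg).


m_segment = body_mass * fraction
m_segment = 69 * 0.016
m_segment = 1.1040


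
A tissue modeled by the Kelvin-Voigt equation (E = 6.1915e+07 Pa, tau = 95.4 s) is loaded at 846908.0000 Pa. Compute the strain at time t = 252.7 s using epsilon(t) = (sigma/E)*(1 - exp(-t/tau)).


epsilon(t) = (sigma/E) * (1 - exp(-t/tau))
sigma/E = 846908.0000 / 6.1915e+07 = 0.0137
exp(-t/tau) = exp(-252.7 / 95.4) = 0.0707
epsilon = 0.0137 * (1 - 0.0707)
epsilon = 0.0127


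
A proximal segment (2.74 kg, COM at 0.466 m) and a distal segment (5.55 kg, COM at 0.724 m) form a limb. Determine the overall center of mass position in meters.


COM = (m1*x1 + m2*x2) / (m1 + m2)
COM = (2.74*0.466 + 5.55*0.724) / (2.74 + 5.55)
Numerator = 5.2950
Denominator = 8.2900
COM = 0.6387


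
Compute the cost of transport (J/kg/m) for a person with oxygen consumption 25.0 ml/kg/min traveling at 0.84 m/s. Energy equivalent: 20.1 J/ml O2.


Power per kg = VO2 * 20.1 / 60
Power per kg = 25.0 * 20.1 / 60 = 8.3750 W/kg
Cost = power_per_kg / speed
Cost = 8.3750 / 0.84
Cost = 9.9702


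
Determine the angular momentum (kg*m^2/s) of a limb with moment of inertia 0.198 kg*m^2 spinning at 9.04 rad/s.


L = I * omega
L = 0.198 * 9.04
L = 1.7899


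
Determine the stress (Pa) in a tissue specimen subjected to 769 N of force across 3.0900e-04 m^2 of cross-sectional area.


stress = F / A
stress = 769 / 3.0900e-04
stress = 2.4887e+06


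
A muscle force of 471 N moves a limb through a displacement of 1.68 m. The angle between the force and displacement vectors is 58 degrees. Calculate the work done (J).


W = F * d * cos(theta)
theta = 58 deg = 1.0123 rad
cos(theta) = 0.5299
W = 471 * 1.68 * 0.5299
W = 419.3145


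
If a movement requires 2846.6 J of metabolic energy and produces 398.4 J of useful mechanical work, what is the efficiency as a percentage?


eta = (W_mech / E_meta) * 100
eta = (398.4 / 2846.6) * 100
ratio = 0.1400
eta = 13.9956


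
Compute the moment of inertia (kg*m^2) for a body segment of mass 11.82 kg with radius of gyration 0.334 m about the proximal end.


I = m * k^2
I = 11.82 * 0.334^2
k^2 = 0.1116
I = 1.3186


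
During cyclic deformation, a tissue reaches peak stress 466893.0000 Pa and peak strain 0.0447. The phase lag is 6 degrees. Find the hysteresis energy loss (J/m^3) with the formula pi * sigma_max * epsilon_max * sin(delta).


E_loss = pi * sigma_max * epsilon_max * sin(delta)
delta = 6 deg = 0.1047 rad
sin(delta) = 0.1045
E_loss = pi * 466893.0000 * 0.0447 * 0.1045
E_loss = 6853.4512


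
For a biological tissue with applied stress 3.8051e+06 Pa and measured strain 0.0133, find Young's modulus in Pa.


E = stress / strain
E = 3.8051e+06 / 0.0133
E = 2.8610e+08


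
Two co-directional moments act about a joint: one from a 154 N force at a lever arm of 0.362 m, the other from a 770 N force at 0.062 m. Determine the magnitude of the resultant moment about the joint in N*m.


M = F1 * d1 + F2 * d2
M = 154 * 0.362 + 770 * 0.062
M = 55.7480 + 47.7400
M = 103.4880


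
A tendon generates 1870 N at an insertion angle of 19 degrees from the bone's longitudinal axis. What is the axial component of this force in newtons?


F_eff = F_tendon * cos(theta)
theta = 19 deg = 0.3316 rad
cos(theta) = 0.9455
F_eff = 1870 * 0.9455
F_eff = 1768.1197


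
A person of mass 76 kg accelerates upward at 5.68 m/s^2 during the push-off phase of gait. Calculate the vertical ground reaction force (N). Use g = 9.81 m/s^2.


GRF = m * (g + a)
GRF = 76 * (9.81 + 5.68)
GRF = 76 * 15.4900
GRF = 1177.2400


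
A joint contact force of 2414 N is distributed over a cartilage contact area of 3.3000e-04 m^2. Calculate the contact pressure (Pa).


P = F / A
P = 2414 / 3.3000e-04
P = 7.3152e+06


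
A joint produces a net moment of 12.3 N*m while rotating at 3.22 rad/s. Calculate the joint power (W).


P = M * omega
P = 12.3 * 3.22
P = 39.6060


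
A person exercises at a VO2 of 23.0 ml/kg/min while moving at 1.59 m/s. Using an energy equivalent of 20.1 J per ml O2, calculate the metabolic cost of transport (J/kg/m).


Power per kg = VO2 * 20.1 / 60
Power per kg = 23.0 * 20.1 / 60 = 7.7050 W/kg
Cost = power_per_kg / speed
Cost = 7.7050 / 1.59
Cost = 4.8459


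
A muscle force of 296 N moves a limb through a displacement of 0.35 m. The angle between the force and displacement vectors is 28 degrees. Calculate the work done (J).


W = F * d * cos(theta)
theta = 28 deg = 0.4887 rad
cos(theta) = 0.8829
W = 296 * 0.35 * 0.8829
W = 91.4734


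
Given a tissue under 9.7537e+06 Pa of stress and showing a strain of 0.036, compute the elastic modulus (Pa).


E = stress / strain
E = 9.7537e+06 / 0.036
E = 2.7094e+08


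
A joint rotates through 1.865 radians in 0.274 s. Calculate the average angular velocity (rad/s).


omega = delta_theta / delta_t
omega = 1.865 / 0.274
omega = 6.8066


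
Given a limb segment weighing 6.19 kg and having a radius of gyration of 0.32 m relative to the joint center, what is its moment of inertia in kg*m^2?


I = m * k^2
I = 6.19 * 0.32^2
k^2 = 0.1024
I = 0.6339


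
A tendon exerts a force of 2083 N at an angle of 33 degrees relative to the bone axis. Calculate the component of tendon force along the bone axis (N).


F_eff = F_tendon * cos(theta)
theta = 33 deg = 0.5760 rad
cos(theta) = 0.8387
F_eff = 2083 * 0.8387
F_eff = 1746.9508


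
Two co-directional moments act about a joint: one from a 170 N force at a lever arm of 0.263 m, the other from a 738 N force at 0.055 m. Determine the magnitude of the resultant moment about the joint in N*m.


M = F1 * d1 + F2 * d2
M = 170 * 0.263 + 738 * 0.055
M = 44.7100 + 40.5900
M = 85.3000


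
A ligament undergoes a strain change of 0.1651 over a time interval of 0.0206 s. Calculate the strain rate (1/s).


strain_rate = delta_strain / delta_t
strain_rate = 0.1651 / 0.0206
strain_rate = 8.0146


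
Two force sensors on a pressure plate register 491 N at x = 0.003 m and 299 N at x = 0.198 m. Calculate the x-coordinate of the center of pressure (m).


COP_x = (F1*x1 + F2*x2) / (F1 + F2)
COP_x = (491*0.003 + 299*0.198) / (491 + 299)
Numerator = 60.6750
Denominator = 790
COP_x = 0.0768


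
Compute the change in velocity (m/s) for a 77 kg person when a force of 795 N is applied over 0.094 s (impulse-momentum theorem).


J = F * dt = 795 * 0.094 = 74.7300 N*s
delta_v = J / m
delta_v = 74.7300 / 77
delta_v = 0.9705


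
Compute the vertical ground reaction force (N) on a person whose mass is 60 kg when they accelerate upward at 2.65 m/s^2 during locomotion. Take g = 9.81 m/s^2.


GRF = m * (g + a)
GRF = 60 * (9.81 + 2.65)
GRF = 60 * 12.4600
GRF = 747.6000


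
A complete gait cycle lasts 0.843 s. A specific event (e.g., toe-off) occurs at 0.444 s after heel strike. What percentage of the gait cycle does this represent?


pct = (event_time / cycle_time) * 100
pct = (0.444 / 0.843) * 100
ratio = 0.5267
pct = 52.6690


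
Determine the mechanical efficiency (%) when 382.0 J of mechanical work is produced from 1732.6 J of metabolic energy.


eta = (W_mech / E_meta) * 100
eta = (382.0 / 1732.6) * 100
ratio = 0.2205
eta = 22.0478


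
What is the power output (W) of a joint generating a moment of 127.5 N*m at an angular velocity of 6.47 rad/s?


P = M * omega
P = 127.5 * 6.47
P = 824.9250


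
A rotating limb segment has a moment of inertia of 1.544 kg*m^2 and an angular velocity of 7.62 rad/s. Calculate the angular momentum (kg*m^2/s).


L = I * omega
L = 1.544 * 7.62
L = 11.7653


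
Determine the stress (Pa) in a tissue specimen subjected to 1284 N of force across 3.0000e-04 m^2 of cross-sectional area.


stress = F / A
stress = 1284 / 3.0000e-04
stress = 4.2800e+06


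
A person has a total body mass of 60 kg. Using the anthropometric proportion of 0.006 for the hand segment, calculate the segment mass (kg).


m_segment = body_mass * fraction
m_segment = 60 * 0.006
m_segment = 0.3600


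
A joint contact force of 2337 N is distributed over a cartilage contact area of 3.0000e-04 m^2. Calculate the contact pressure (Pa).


P = F / A
P = 2337 / 3.0000e-04
P = 7.7900e+06


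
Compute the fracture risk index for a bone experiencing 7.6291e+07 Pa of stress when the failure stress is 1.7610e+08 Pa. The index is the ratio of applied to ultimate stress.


FRI = applied / ultimate
FRI = 7.6291e+07 / 1.7610e+08
FRI = 0.4332


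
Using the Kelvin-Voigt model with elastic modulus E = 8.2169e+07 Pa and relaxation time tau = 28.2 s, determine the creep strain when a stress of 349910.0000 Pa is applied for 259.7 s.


epsilon(t) = (sigma/E) * (1 - exp(-t/tau))
sigma/E = 349910.0000 / 8.2169e+07 = 0.0043
exp(-t/tau) = exp(-259.7 / 28.2) = 1.0011e-04
epsilon = 0.0043 * (1 - 1.0011e-04)
epsilon = 0.0043


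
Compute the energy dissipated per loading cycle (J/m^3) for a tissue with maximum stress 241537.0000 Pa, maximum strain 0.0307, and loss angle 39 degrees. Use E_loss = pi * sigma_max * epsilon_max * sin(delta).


E_loss = pi * sigma_max * epsilon_max * sin(delta)
delta = 39 deg = 0.6807 rad
sin(delta) = 0.6293
E_loss = pi * 241537.0000 * 0.0307 * 0.6293
E_loss = 14660.3291


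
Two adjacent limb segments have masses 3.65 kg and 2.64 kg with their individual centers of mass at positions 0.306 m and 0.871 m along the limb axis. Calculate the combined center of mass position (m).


COM = (m1*x1 + m2*x2) / (m1 + m2)
COM = (3.65*0.306 + 2.64*0.871) / (3.65 + 2.64)
Numerator = 3.4163
Denominator = 6.2900
COM = 0.5431


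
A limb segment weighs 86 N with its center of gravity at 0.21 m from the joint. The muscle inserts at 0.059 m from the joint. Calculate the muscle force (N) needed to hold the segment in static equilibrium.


F_muscle = W * d_load / d_muscle
F_muscle = 86 * 0.21 / 0.059
Numerator = 18.0600
F_muscle = 306.1017


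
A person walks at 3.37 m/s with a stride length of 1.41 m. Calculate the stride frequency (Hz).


f = v / stride_length
f = 3.37 / 1.41
f = 2.3901


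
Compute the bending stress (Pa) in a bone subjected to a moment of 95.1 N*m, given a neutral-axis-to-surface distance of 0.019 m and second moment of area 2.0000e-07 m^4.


sigma = M * c / I
sigma = 95.1 * 0.019 / 2.0000e-07
M * c = 1.8069
sigma = 9.0345e+06


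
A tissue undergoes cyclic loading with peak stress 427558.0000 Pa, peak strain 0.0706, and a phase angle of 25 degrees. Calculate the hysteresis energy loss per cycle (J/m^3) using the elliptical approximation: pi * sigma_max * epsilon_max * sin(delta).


E_loss = pi * sigma_max * epsilon_max * sin(delta)
delta = 25 deg = 0.4363 rad
sin(delta) = 0.4226
E_loss = pi * 427558.0000 * 0.0706 * 0.4226
E_loss = 40077.2460


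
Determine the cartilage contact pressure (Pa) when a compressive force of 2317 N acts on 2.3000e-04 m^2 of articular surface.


P = F / A
P = 2317 / 2.3000e-04
P = 1.0074e+07


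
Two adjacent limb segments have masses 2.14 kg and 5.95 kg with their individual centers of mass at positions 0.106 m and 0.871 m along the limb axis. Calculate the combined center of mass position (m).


COM = (m1*x1 + m2*x2) / (m1 + m2)
COM = (2.14*0.106 + 5.95*0.871) / (2.14 + 5.95)
Numerator = 5.4093
Denominator = 8.0900
COM = 0.6686


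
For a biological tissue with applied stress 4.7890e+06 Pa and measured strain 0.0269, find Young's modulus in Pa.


E = stress / strain
E = 4.7890e+06 / 0.0269
E = 1.7803e+08


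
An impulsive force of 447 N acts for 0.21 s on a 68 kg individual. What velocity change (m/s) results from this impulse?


J = F * dt = 447 * 0.21 = 93.8700 N*s
delta_v = J / m
delta_v = 93.8700 / 68
delta_v = 1.3804


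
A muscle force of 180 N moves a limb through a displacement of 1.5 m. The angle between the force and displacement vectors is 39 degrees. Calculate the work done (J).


W = F * d * cos(theta)
theta = 39 deg = 0.6807 rad
cos(theta) = 0.7771
W = 180 * 1.5 * 0.7771
W = 209.8294


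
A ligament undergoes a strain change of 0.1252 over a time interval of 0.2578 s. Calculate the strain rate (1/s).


strain_rate = delta_strain / delta_t
strain_rate = 0.1252 / 0.2578
strain_rate = 0.4856


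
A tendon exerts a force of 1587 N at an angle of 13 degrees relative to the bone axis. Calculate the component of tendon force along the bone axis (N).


F_eff = F_tendon * cos(theta)
theta = 13 deg = 0.2269 rad
cos(theta) = 0.9744
F_eff = 1587 * 0.9744
F_eff = 1546.3253


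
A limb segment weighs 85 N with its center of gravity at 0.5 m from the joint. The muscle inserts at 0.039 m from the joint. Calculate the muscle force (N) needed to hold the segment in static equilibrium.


F_muscle = W * d_load / d_muscle
F_muscle = 85 * 0.5 / 0.039
Numerator = 42.5000
F_muscle = 1089.7436


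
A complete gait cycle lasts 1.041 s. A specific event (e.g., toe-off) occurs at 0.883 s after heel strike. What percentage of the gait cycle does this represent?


pct = (event_time / cycle_time) * 100
pct = (0.883 / 1.041) * 100
ratio = 0.8482
pct = 84.8223


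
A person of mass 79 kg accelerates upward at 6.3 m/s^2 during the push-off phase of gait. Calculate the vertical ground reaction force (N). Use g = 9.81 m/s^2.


GRF = m * (g + a)
GRF = 79 * (9.81 + 6.3)
GRF = 79 * 16.1100
GRF = 1272.6900


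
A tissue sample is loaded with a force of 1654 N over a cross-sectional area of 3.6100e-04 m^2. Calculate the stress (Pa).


stress = F / A
stress = 1654 / 3.6100e-04
stress = 4.5817e+06


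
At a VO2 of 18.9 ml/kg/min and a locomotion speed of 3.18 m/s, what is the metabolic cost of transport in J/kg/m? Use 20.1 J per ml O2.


Power per kg = VO2 * 20.1 / 60
Power per kg = 18.9 * 20.1 / 60 = 6.3315 W/kg
Cost = power_per_kg / speed
Cost = 6.3315 / 3.18
Cost = 1.9910


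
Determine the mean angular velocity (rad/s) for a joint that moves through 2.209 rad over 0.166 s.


omega = delta_theta / delta_t
omega = 2.209 / 0.166
omega = 13.3072


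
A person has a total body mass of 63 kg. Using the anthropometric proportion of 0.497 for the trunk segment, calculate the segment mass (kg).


m_segment = body_mass * fraction
m_segment = 63 * 0.497
m_segment = 31.3110


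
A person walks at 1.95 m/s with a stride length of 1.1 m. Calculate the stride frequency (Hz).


f = v / stride_length
f = 1.95 / 1.1
f = 1.7727
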